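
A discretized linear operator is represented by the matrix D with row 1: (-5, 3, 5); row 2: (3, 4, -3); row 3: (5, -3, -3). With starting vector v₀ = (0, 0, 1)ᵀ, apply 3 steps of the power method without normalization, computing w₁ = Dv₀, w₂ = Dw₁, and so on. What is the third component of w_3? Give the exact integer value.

-410

w1 = Dv₀ = ((-5)·0 + 3·0 + 5·1; 3·0 + 4·0 + (-3)·1; 5·0 + (-3)·0 + (-3)·1) = (5, -3, -3)
w2 = Dw1 = ((-5)·5 + 3·(-3) + 5·(-3); 3·5 + 4·(-3) + (-3)·(-3); 5·5 + (-3)·(-3) + (-3)·(-3)) = (-49, 12, 43)
w3 = Dw2 = (496, -228, -410)
The requested component of w3 is -410.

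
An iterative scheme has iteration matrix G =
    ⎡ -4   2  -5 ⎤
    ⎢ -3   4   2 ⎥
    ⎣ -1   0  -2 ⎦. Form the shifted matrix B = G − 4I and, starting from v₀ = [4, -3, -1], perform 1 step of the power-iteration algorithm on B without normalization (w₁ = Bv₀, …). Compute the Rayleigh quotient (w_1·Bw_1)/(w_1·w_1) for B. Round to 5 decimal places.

B = G − 4I has rows (-8, 2, -5); (-3, 0, 2); (-1, 0, -6)
w1 = Bv₀ = ((-8)·4 + 2·(-3) + (-5)·(-1); (-3)·4 + 0·(-3) + 2·(-1); (-1)·4 + 0·(-3) + (-6)·(-1)) = (-33, -14, 2)
Bw1 = (226, 103, 21)
w1·Bw1 = -8858; w1·w1 = 1289; μ ≈ -8858/1289 = -6.87199

-6.87199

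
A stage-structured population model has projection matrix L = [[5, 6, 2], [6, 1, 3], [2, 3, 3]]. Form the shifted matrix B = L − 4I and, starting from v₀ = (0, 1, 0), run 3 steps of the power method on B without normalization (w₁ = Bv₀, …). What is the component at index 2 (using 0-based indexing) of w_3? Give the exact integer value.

B = L − 4I has rows (1, 6, 2); (6, -3, 3); (2, 3, -1)
w1 = Bv₀ = (1·0 + 6·1 + 2·0; 6·0 + (-3)·1 + 3·0; 2·0 + 3·1 + (-1)·0) = (6, -3, 3)
w2 = Bw1 = (1·6 + 6·(-3) + 2·3; 6·6 + (-3)·(-3) + 3·3; 2·6 + 3·(-3) + (-1)·3) = (-6, 54, 0)
w3 = Bw2 = (318, -198, 150)
Requested component of w3: 150

150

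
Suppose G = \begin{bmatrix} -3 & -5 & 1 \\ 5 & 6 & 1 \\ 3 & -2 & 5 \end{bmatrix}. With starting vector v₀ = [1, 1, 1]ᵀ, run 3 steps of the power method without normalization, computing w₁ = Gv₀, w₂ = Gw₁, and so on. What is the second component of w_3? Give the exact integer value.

78

w1 = Gv₀ = ((-3)·1 + (-5)·1 + 1·1; 5·1 + 6·1 + 1·1; 3·1 + (-2)·1 + 5·1) = (-7, 12, 6)
w2 = Gw1 = ((-3)·(-7) + (-5)·12 + 1·6; 5·(-7) + 6·12 + 1·6; 3·(-7) + (-2)·12 + 5·6) = (-33, 43, -15)
w3 = Gw2 = (-131, 78, -260)
The requested component of w3 is 78.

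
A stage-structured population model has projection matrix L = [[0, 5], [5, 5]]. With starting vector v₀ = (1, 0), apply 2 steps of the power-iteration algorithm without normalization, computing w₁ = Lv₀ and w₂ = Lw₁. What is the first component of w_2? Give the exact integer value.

25

w1 = Lv₀ = (0·1 + 5·0; 5·1 + 5·0) = (0, 5)
w2 = Lw1 = (0·0 + 5·5; 5·0 + 5·5) = (25, 25)
The requested component of w2 is 25.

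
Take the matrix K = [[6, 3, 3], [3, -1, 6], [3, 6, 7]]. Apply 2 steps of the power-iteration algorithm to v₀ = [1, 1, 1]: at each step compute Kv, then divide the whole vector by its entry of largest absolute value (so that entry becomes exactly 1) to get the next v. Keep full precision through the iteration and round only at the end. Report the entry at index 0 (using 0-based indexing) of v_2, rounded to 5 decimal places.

Kv0 = (12.000000, 8.000000, 16.000000); divide by 16.000000 → v1 = (0.750000, 0.500000, 1.000000)
Kv1 = (9.000000, 7.750000, 12.250000); divide by 12.250000 → v2 = (0.734694, 0.632653, 1.000000)
Requested entry of v2: 144/196 = 0.73469

0.73469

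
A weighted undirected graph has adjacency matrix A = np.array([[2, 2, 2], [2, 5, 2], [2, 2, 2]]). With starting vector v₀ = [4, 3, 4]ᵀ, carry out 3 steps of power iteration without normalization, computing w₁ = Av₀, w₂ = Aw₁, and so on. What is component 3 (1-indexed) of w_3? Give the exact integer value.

1086

w1 = Av₀ = (2·4 + 2·3 + 2·4; 2·4 + 5·3 + 2·4; 2·4 + 2·3 + 2·4) = (22, 31, 22)
w2 = Aw1 = (2·22 + 2·31 + 2·22; 2·22 + 5·31 + 2·22; 2·22 + 2·31 + 2·22) = (150, 243, 150)
w3 = Aw2 = (1086, 1815, 1086)
The requested component of w3 is 1086.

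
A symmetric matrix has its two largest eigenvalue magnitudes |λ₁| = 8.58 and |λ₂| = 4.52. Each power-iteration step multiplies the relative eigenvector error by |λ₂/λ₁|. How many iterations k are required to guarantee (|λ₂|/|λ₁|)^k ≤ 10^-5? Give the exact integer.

|λ₂/λ₁| = 4.52/8.58 = 0.52681
Need k ≥ ln(10^-5) / ln(0.52681) = -11.5129 / -0.6409 ≈ 17.963
Smallest integer k satisfying the bound: 18

18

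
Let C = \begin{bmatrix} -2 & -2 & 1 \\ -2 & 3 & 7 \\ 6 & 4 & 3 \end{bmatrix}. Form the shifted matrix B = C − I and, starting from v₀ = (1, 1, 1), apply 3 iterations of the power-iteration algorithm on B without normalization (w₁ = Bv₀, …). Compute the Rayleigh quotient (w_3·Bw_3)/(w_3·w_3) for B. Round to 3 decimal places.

μ ≈ 5.277

B = C − I has rows (-3, -2, 1); (-2, 2, 7); (6, 4, 2)
w1 = Bv₀ = ((-3)·1 + (-2)·1 + 1·1; (-2)·1 + 2·1 + 7·1; 6·1 + 4·1 + 2·1) = (-4, 7, 12)
w2 = Bw1 = ((-3)·(-4) + (-2)·7 + 1·12; (-2)·(-4) + 2·7 + 7·12; 6·(-4) + 4·7 + 2·12) = (10, 106, 28)
w3 = Bw2 = (-214, 388, 540)
Bw3 = (406, 4984, 1348)
w3·Bw3 = 2574828; w3·w3 = 487940; μ ≈ 2574828/487940 = 5.277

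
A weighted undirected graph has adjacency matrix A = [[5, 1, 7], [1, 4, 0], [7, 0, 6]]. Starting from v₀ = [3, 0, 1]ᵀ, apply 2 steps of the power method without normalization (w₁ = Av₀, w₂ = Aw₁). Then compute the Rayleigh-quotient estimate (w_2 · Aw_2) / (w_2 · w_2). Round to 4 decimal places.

λ ≈ 12.5711

w1 = Av₀ = (22, 3, 27)
w2 = Aw1 = (302, 34, 316)
Aw2 = (3756, 438, 4010)
w2·Aw2 = 302·3756 + 34·438 + 316·4010 = 2416364; w2·w2 = 302·302 + 34·34 + 316·316 = 192216
λ ≈ 2416364/192216 = 12.5711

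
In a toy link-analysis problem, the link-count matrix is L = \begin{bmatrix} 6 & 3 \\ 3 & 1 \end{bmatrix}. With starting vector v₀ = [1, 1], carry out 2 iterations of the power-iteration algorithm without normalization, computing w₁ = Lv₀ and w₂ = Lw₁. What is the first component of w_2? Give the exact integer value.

66

w1 = Lv₀ = (6·1 + 3·1; 3·1 + 1·1) = (9, 4)
w2 = Lw1 = (6·9 + 3·4; 3·9 + 1·4) = (66, 31)
The requested component of w2 is 66.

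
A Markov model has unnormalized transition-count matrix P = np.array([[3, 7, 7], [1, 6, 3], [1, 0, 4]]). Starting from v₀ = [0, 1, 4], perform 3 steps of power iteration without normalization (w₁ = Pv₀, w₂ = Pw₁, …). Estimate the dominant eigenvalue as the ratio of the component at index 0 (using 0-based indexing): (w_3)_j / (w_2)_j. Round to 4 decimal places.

w1 = Pv₀ = (35, 18, 16)
w2 = Pw1 = (343, 191, 99)
w3 = Pw2 = (3059, 1786, 739)
Ratio at component: 3059 / 343 = 8.9184

8.9184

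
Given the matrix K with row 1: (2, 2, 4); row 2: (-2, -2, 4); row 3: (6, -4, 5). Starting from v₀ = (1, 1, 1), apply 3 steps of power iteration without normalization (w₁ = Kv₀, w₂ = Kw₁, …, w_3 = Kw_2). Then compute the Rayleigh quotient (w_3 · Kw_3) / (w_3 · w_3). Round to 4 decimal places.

w1 = Kv₀ = (8, 0, 7)
w2 = Kw1 = (44, 12, 83)
w3 = Kw2 = (444, 220, 631)
Kw3 = (3852, 1196, 4939)
w3·Kw3 = 444·3852 + 220·1196 + 631·4939 = 5089917; w3·w3 = 444·444 + 220·220 + 631·631 = 643697
λ ≈ 5089917/643697 = 7.9073

7.9073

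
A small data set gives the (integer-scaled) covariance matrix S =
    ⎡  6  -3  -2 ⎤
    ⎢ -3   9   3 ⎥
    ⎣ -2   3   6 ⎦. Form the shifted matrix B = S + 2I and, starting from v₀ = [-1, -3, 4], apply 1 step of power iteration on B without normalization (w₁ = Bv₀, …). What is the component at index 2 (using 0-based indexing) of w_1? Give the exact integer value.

25

B = S + 2I has rows (8, -3, -2); (-3, 11, 3); (-2, 3, 8)
w1 = Bv₀ = (8·(-1) + (-3)·(-3) + (-2)·4; (-3)·(-1) + 11·(-3) + 3·4; (-2)·(-1) + 3·(-3) + 8·4) = (-7, -18, 25)
Requested component of w1: 25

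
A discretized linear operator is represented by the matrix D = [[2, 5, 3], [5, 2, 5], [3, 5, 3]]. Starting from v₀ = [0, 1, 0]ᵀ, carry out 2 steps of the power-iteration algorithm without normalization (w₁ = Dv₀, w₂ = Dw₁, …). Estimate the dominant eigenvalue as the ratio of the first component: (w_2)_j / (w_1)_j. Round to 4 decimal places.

w1 = Dv₀ = (2·0 + 5·1 + 3·0; 5·0 + 2·1 + 5·0; 3·0 + 5·1 + 3·0) = (5, 2, 5)
w2 = Dw1 = (2·5 + 5·2 + 3·5; 5·5 + 2·2 + 5·5; 3·5 + 5·2 + 3·5) = (35, 54, 40)
Ratio at component: 35 / 5 = 7.0000

λ ≈ 7.0000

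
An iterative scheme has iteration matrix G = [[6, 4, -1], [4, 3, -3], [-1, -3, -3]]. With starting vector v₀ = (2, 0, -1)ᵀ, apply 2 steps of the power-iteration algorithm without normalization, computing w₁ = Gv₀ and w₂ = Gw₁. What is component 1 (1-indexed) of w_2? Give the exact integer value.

121

w1 = Gv₀ = (13, 11, 1)
w2 = Gw1 = (121, 82, -49)
The requested component of w2 is 121.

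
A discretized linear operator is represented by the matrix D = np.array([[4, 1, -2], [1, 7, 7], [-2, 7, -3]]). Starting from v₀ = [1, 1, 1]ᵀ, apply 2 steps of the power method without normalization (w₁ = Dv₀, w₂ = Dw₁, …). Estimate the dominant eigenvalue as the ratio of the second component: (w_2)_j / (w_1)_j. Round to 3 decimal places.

w1 = Dv₀ = (4·1 + 1·1 + (-2)·1; 1·1 + 7·1 + 7·1; (-2)·1 + 7·1 + (-3)·1) = (3, 15, 2)
w2 = Dw1 = (4·3 + 1·15 + (-2)·2; 1·3 + 7·15 + 7·2; (-2)·3 + 7·15 + (-3)·2) = (23, 122, 93)
Ratio at component: 122 / 15 = 8.133

λ ≈ 8.133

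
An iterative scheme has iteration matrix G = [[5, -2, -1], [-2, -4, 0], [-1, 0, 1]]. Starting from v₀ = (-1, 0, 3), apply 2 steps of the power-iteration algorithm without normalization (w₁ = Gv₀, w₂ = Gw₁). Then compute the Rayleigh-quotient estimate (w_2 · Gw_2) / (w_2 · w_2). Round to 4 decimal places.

5.6115

w1 = Gv₀ = (5·(-1) + (-2)·0 + (-1)·3; (-2)·(-1) + (-4)·0 + 0·3; (-1)·(-1) + 0·0 + 1·3) = (-8, 2, 4)
w2 = Gw1 = (5·(-8) + (-2)·2 + (-1)·4; (-2)·(-8) + (-4)·2 + 0·4; (-1)·(-8) + 0·2 + 1·4) = (-48, 8, 12)
Gw2 = (-268, 64, 60)
w2·Gw2 = (-48)·(-268) + 8·64 + 12·60 = 14096; w2·w2 = (-48)·(-48) + 8·8 + 12·12 = 2512
λ ≈ 14096/2512 = 5.6115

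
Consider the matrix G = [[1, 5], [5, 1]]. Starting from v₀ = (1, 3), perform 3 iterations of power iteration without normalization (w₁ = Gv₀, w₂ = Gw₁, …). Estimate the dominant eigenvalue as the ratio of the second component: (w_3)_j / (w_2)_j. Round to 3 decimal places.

λ ≈ 4.182

w1 = Gv₀ = (1·1 + 5·3; 5·1 + 1·3) = (16, 8)
w2 = Gw1 = (1·16 + 5·8; 5·16 + 1·8) = (56, 88)
w3 = Gw2 = (496, 368)
Ratio at component: 368 / 88 = 4.182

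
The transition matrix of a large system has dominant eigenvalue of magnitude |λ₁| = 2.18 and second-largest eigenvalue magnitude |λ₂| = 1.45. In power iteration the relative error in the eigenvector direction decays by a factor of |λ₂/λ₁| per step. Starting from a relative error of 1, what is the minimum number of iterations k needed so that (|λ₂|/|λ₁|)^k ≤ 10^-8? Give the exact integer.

46

|λ₂/λ₁| = 1.45/2.18 = 0.66514
Need k ≥ ln(10^-8) / ln(0.66514) = -18.4207 / -0.4078 ≈ 45.175
Smallest integer k satisfying the bound: 46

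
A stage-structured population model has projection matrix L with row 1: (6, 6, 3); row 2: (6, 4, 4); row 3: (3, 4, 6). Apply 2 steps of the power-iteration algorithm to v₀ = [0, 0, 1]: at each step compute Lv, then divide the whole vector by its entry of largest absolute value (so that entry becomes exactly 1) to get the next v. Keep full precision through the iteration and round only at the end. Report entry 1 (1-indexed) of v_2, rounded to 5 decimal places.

Lv0 = (3.000000, 4.000000, 6.000000); divide by 6.000000 → v1 = (0.500000, 0.666667, 1.000000)
Lv1 = (10.000000, 9.666667, 10.166667); divide by 10.166667 → v2 = (0.983607, 0.950820, 1.000000)
Requested entry of v2: 60/61 = 0.98361

0.98361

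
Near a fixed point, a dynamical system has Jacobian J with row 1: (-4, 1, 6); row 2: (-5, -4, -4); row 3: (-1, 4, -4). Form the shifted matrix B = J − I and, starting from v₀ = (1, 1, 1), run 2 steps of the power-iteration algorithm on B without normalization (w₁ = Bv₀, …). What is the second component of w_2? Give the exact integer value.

B = J − I has rows (-5, 1, 6); (-5, -5, -4); (-1, 4, -5)
w1 = Bv₀ = ((-5)·1 + 1·1 + 6·1; (-5)·1 + (-5)·1 + (-4)·1; (-1)·1 + 4·1 + (-5)·1) = (2, -14, -2)
w2 = Bw1 = ((-5)·2 + 1·(-14) + 6·(-2); (-5)·2 + (-5)·(-14) + (-4)·(-2); (-1)·2 + 4·(-14) + (-5)·(-2)) = (-36, 68, -48)
Requested component of w2: 68

68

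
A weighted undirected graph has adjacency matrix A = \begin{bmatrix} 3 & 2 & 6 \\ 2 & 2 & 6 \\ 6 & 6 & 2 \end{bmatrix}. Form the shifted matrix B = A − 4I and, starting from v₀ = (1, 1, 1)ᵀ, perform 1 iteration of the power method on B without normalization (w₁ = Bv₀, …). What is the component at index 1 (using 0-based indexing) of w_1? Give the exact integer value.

B = A − 4I has rows (-1, 2, 6); (2, -2, 6); (6, 6, -2)
w1 = Bv₀ = (7, 6, 10)
Requested component of w1: 6

6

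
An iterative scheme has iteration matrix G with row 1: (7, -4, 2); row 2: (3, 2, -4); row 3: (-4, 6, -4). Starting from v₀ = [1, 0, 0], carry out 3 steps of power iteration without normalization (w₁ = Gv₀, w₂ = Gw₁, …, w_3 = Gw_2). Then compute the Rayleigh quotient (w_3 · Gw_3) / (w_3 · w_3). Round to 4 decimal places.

λ ≈ 0.5335

w1 = Gv₀ = (7·1 + (-4)·0 + 2·0; 3·1 + 2·0 + (-4)·0; (-4)·1 + 6·0 + (-4)·0) = (7, 3, -4)
w2 = Gw1 = (7·7 + (-4)·3 + 2·(-4); 3·7 + 2·3 + (-4)·(-4); (-4)·7 + 6·3 + (-4)·(-4)) = (29, 43, 6)
w3 = Gw2 = (43, 149, 118)
Gw3 = (-59, -45, 250)
w3·Gw3 = 43·(-59) + 149·(-45) + 118·250 = 20258; w3·w3 = 43·43 + 149·149 + 118·118 = 37974
λ ≈ 20258/37974 = 0.5335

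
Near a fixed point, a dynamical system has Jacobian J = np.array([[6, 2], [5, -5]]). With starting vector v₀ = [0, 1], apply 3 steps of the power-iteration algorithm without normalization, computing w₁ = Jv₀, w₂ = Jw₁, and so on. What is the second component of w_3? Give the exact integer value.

w1 = Jv₀ = (6·0 + 2·1; 5·0 + (-5)·1) = (2, -5)
w2 = Jw1 = (6·2 + 2·(-5); 5·2 + (-5)·(-5)) = (2, 35)
w3 = Jw2 = (82, -165)
The requested component of w3 is -165.

-165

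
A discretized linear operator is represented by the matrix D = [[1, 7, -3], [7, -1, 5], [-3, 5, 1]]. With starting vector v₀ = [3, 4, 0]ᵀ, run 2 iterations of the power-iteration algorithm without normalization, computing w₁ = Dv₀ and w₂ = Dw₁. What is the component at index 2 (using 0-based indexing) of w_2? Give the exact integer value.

3

w1 = Dv₀ = (31, 17, 11)
w2 = Dw1 = (117, 255, 3)
The requested component of w2 is 3.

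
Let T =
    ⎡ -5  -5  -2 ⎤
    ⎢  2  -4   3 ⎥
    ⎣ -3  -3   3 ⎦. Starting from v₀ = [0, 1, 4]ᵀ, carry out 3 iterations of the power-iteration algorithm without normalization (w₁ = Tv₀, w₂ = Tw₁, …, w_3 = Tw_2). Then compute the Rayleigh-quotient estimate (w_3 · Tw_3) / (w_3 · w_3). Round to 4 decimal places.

-2.1036

w1 = Tv₀ = (-13, 8, 9)
w2 = Tw1 = (7, -31, 42)
w3 = Tw2 = (36, 264, 198)
Tw3 = (-1896, -390, -306)
w3·Tw3 = 36·(-1896) + 264·(-390) + 198·(-306) = -231804; w3·w3 = 36·36 + 264·264 + 198·198 = 110196
λ ≈ -231804/110196 = -2.1036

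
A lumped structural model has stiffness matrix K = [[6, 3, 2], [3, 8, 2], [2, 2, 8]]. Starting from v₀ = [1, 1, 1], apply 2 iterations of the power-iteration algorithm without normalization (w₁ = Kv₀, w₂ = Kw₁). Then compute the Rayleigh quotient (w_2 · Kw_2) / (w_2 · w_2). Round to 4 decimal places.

12.0818

w1 = Kv₀ = (11, 13, 12)
w2 = Kw1 = (129, 161, 144)
Kw2 = (1545, 1963, 1732)
w2·Kw2 = 129·1545 + 161·1963 + 144·1732 = 764756; w2·w2 = 129·129 + 161·161 + 144·144 = 63298
λ ≈ 764756/63298 = 12.0818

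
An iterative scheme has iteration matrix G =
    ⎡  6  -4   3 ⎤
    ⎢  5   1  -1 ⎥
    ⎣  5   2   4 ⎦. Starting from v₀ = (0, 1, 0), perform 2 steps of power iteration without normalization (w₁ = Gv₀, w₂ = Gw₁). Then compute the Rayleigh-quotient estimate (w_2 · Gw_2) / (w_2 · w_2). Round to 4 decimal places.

6.0263

w1 = Gv₀ = (-4, 1, 2)
w2 = Gw1 = (-22, -21, -10)
Gw2 = (-78, -121, -192)
w2·Gw2 = (-22)·(-78) + (-21)·(-121) + (-10)·(-192) = 6177; w2·w2 = (-22)·(-22) + (-21)·(-21) + (-10)·(-10) = 1025
λ ≈ 6177/1025 = 6.0263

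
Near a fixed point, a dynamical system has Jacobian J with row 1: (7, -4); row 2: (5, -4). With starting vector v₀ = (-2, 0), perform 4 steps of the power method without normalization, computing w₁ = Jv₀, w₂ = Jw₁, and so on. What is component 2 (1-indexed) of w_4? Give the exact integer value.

w1 = Jv₀ = (7·(-2) + (-4)·0; 5·(-2) + (-4)·0) = (-14, -10)
w2 = Jw1 = (7·(-14) + (-4)·(-10); 5·(-14) + (-4)·(-10)) = (-58, -30)
w3 = Jw2 = (-286, -170)
w4 = Jw3 = (-1322, -750)
The requested component of w4 is -750.

-750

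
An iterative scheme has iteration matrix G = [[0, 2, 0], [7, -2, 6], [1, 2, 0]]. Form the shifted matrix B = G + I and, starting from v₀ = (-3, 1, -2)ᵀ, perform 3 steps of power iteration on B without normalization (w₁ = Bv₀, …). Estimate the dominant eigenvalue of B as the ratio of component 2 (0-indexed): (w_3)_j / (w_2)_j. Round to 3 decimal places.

B = G + I has rows (1, 2, 0); (7, -1, 6); (1, 2, 1)
w1 = Bv₀ = (1·(-3) + 2·1 + 0·(-2); 7·(-3) + (-1)·1 + 6·(-2); 1·(-3) + 2·1 + 1·(-2)) = (-1, -34, -3)
w2 = Bw1 = (1·(-1) + 2·(-34) + 0·(-3); 7·(-1) + (-1)·(-34) + 6·(-3); 1·(-1) + 2·(-34) + 1·(-3)) = (-69, 9, -72)
w3 = Bw2 = (-51, -924, -123)
Ratio: -123/-72 = 1.708

1.708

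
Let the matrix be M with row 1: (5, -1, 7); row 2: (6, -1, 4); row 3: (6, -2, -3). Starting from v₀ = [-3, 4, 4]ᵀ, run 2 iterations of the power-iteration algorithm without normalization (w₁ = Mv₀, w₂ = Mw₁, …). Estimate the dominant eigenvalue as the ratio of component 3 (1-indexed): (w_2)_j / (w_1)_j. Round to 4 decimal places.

w1 = Mv₀ = (5·(-3) + (-1)·4 + 7·4; 6·(-3) + (-1)·4 + 4·4; 6·(-3) + (-2)·4 + (-3)·4) = (9, -6, -38)
w2 = Mw1 = (5·9 + (-1)·(-6) + 7·(-38); 6·9 + (-1)·(-6) + 4·(-38); 6·9 + (-2)·(-6) + (-3)·(-38)) = (-215, -92, 180)
Ratio at component: 180 / -38 = -4.7368

λ ≈ -4.7368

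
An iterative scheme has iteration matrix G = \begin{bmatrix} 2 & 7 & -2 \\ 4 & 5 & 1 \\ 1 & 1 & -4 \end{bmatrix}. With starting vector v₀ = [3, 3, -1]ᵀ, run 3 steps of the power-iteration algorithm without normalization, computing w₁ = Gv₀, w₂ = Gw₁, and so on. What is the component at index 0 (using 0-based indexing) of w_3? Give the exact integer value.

2202

w1 = Gv₀ = (29, 26, 10)
w2 = Gw1 = (220, 256, 15)
w3 = Gw2 = (2202, 2175, 416)
The requested component of w3 is 2202.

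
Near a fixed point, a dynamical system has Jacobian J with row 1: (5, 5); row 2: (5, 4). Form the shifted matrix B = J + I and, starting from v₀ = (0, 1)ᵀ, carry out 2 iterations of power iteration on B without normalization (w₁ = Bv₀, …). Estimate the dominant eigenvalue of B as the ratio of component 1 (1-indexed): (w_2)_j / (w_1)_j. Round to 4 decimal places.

μ ≈ 11.0000

B = J + I has rows (6, 5); (5, 5)
w1 = Bv₀ = (5, 5)
w2 = Bw1 = (55, 50)
Ratio: 55/5 = 11.0000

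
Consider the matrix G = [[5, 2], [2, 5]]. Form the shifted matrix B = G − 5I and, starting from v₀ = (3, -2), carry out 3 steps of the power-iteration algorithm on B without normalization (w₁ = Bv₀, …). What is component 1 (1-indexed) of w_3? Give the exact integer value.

-16

B = G − 5I has rows (0, 2); (2, 0)
w1 = Bv₀ = (0·3 + 2·(-2); 2·3 + 0·(-2)) = (-4, 6)
w2 = Bw1 = (0·(-4) + 2·6; 2·(-4) + 0·6) = (12, -8)
w3 = Bw2 = (-16, 24)
Requested component of w3: -16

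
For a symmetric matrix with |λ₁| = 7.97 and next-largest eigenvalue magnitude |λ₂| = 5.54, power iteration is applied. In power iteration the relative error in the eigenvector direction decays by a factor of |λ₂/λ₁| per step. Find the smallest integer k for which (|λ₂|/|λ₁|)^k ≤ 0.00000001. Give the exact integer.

|λ₂/λ₁| = 5.54/7.97 = 0.69511
Need k ≥ ln(0.00000001) / ln(0.69511) = -18.4207 / -0.3637 ≈ 50.649
Smallest integer k satisfying the bound: 51

51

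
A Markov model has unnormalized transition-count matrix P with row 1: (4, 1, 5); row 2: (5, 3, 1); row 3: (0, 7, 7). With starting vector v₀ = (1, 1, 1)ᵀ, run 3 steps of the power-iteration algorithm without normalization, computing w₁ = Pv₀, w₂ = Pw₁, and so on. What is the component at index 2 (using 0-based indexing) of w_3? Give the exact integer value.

w1 = Pv₀ = (10, 9, 14)
w2 = Pw1 = (119, 91, 161)
w3 = Pw2 = (1372, 1029, 1764)
The requested component of w3 is 1764.

1764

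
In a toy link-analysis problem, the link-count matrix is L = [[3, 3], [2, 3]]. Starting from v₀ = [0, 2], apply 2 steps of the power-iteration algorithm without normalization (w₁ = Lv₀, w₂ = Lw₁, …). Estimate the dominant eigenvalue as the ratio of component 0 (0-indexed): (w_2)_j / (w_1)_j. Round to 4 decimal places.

6.0000

w1 = Lv₀ = (6, 6)
w2 = Lw1 = (36, 30)
Ratio at component: 36 / 6 = 6.0000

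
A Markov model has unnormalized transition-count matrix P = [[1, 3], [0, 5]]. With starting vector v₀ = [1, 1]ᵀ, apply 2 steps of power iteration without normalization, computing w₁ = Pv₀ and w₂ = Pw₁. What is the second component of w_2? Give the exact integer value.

w1 = Pv₀ = (1·1 + 3·1; 0·1 + 5·1) = (4, 5)
w2 = Pw1 = (1·4 + 3·5; 0·4 + 5·5) = (19, 25)
The requested component of w2 is 25.

25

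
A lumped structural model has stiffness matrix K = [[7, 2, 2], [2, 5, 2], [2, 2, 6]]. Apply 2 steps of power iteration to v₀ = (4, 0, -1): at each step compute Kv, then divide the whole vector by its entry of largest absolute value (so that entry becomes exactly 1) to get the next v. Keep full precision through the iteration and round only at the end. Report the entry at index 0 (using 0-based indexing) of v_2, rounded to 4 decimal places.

Kv0 = (26.00000, 6.00000, 2.00000); divide by 26.00000 → v1 = (1.00000, 0.23077, 0.07692)
Kv1 = (7.61538, 3.30769, 2.92308); divide by 7.61538 → v2 = (1.00000, 0.43434, 0.38384)
Requested entry of v2: 198/198 = 1.0000

1.0000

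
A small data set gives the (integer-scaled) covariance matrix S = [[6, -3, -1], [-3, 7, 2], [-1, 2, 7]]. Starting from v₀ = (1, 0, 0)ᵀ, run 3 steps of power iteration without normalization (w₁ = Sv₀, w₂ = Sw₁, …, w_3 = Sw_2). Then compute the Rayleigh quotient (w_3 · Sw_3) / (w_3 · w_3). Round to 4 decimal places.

λ ≈ 10.6920

w1 = Sv₀ = (6, -3, -1)
w2 = Sw1 = (46, -41, -19)
w3 = Sw2 = (418, -463, -261)
Sw3 = (4158, -5017, -3171)
w3·Sw3 = 418·4158 + (-463)·(-5017) + (-261)·(-3171) = 4888546; w3·w3 = 418·418 + (-463)·(-463) + (-261)·(-261) = 457214
λ ≈ 4888546/457214 = 10.6920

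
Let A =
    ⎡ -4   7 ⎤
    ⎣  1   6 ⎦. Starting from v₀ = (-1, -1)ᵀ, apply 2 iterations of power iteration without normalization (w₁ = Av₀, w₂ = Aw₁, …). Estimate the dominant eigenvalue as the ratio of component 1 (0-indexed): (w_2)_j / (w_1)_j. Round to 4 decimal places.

w1 = Av₀ = ((-4)·(-1) + 7·(-1); 1·(-1) + 6·(-1)) = (-3, -7)
w2 = Aw1 = ((-4)·(-3) + 7·(-7); 1·(-3) + 6·(-7)) = (-37, -45)
Ratio at component: -45 / -7 = 6.4286

λ ≈ 6.4286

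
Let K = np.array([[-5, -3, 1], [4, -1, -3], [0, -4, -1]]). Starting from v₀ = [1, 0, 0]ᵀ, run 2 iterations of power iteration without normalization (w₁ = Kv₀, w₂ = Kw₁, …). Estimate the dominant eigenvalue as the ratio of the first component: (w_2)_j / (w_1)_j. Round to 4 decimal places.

λ ≈ -2.6000

w1 = Kv₀ = ((-5)·1 + (-3)·0 + 1·0; 4·1 + (-1)·0 + (-3)·0; 0·1 + (-4)·0 + (-1)·0) = (-5, 4, 0)
w2 = Kw1 = ((-5)·(-5) + (-3)·4 + 1·0; 4·(-5) + (-1)·4 + (-3)·0; 0·(-5) + (-4)·4 + (-1)·0) = (13, -24, -16)
Ratio at component: 13 / -5 = -2.6000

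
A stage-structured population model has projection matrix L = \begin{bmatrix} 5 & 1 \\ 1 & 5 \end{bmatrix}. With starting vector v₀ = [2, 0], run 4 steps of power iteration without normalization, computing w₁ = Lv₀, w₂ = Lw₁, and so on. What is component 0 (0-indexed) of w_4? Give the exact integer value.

w1 = Lv₀ = (5·2 + 1·0; 1·2 + 5·0) = (10, 2)
w2 = Lw1 = (5·10 + 1·2; 1·10 + 5·2) = (52, 20)
w3 = Lw2 = (280, 152)
w4 = Lw3 = (1552, 1040)
The requested component of w4 is 1552.

1552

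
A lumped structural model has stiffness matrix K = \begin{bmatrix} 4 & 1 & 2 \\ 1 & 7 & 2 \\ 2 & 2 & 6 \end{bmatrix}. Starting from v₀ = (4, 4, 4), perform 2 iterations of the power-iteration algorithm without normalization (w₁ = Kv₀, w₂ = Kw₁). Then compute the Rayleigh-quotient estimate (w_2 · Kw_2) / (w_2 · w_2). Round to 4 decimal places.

w1 = Kv₀ = (28, 40, 40)
w2 = Kw1 = (232, 388, 376)
Kw2 = (2068, 3700, 3496)
w2·Kw2 = 232·2068 + 388·3700 + 376·3496 = 3229872; w2·w2 = 232·232 + 388·388 + 376·376 = 345744
λ ≈ 3229872/345744 = 9.3418

9.3418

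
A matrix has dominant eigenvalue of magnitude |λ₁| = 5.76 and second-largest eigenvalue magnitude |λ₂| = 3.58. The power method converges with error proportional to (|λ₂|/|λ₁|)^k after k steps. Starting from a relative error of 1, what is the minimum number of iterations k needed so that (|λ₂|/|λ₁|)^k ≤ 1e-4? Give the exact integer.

|λ₂/λ₁| = 3.58/5.76 = 0.62153
Need k ≥ ln(1e-4) / ln(0.62153) = -9.2103 / -0.4756 ≈ 19.367
Smallest integer k satisfying the bound: 20

20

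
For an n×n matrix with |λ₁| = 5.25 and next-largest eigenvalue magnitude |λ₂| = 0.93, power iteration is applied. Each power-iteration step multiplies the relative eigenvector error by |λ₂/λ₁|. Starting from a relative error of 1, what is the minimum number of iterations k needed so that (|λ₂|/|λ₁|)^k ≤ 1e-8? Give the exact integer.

11

|λ₂/λ₁| = 0.93/5.25 = 0.17714
Need k ≥ ln(1e-8) / ln(0.17714) = -18.4207 / -1.7308 ≈ 10.643
Smallest integer k satisfying the bound: 11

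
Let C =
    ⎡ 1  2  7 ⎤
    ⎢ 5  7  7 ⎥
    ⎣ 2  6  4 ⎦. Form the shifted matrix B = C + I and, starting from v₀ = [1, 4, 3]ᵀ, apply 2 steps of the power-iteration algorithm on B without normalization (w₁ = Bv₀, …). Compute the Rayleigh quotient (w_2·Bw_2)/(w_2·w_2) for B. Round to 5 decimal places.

μ ≈ 15.30188

B = C + I has rows (2, 2, 7); (5, 8, 7); (2, 6, 5)
w1 = Bv₀ = (31, 58, 41)
w2 = Bw1 = (465, 906, 615)
Bw2 = (7047, 13878, 9441)
w2·Bw2 = 21656538; w2·w2 = 1415286; μ ≈ 21656538/1415286 = 15.30188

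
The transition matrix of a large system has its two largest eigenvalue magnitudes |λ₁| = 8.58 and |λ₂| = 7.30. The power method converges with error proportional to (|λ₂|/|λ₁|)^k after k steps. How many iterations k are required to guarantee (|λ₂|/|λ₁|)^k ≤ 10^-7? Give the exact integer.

|λ₂/λ₁| = 7.30/8.58 = 0.85082
Need k ≥ ln(10^-7) / ln(0.85082) = -16.1181 / -0.1616 ≈ 99.766
Smallest integer k satisfying the bound: 100

100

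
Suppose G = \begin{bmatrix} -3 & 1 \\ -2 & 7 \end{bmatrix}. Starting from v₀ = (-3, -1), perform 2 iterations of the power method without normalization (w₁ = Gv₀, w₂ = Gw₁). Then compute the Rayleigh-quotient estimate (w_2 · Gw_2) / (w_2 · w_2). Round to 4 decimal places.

w1 = Gv₀ = ((-3)·(-3) + 1·(-1); (-2)·(-3) + 7·(-1)) = (8, -1)
w2 = Gw1 = ((-3)·8 + 1·(-1); (-2)·8 + 7·(-1)) = (-25, -23)
Gw2 = (52, -111)
w2·Gw2 = (-25)·52 + (-23)·(-111) = 1253; w2·w2 = (-25)·(-25) + (-23)·(-23) = 1154
λ ≈ 1253/1154 = 1.0858

λ ≈ 1.0858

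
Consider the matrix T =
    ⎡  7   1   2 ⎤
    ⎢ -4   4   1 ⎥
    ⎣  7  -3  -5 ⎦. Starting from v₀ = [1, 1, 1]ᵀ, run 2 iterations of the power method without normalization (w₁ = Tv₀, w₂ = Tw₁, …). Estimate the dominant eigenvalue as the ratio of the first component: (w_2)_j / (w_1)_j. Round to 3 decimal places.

6.900

w1 = Tv₀ = (7·1 + 1·1 + 2·1; (-4)·1 + 4·1 + 1·1; 7·1 + (-3)·1 + (-5)·1) = (10, 1, -1)
w2 = Tw1 = (7·10 + 1·1 + 2·(-1); (-4)·10 + 4·1 + 1·(-1); 7·10 + (-3)·1 + (-5)·(-1)) = (69, -37, 72)
Ratio at component: 69 / 10 = 6.900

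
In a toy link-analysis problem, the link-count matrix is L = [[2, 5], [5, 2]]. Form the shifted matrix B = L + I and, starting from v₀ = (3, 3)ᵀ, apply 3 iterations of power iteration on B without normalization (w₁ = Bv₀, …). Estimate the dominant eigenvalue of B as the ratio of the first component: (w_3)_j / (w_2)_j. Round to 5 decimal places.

8.00000

B = L + I has rows (3, 5); (5, 3)
w1 = Bv₀ = (24, 24)
w2 = Bw1 = (192, 192)
w3 = Bw2 = (1536, 1536)
Ratio: 1536/192 = 8.00000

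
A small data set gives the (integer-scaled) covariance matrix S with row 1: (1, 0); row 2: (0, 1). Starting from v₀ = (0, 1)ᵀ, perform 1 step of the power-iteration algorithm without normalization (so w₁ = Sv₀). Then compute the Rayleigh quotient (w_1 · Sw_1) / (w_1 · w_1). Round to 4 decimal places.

1.0000

w1 = Sv₀ = (1·0 + 0·1; 0·0 + 1·1) = (0, 1)
Sw1 = (0, 1)
w1·Sw1 = 0·0 + 1·1 = 1; w1·w1 = 0·0 + 1·1 = 1
λ ≈ 1/1 = 1.0000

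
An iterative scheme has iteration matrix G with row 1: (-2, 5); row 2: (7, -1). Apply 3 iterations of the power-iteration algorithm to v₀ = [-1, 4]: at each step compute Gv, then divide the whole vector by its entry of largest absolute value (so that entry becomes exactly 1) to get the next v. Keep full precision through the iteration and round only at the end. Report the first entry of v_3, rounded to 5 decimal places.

1.00000

Gv0 = (22.000000, -11.000000); divide by 22.000000 → v1 = (1.000000, -0.500000)
Gv1 = (-4.500000, 7.500000); divide by 7.500000 → v2 = (-0.600000, 1.000000)
Gv2 = (6.200000, -5.200000); divide by 6.200000 → v3 = (1.000000, -0.838710)
Requested entry of v3: 1023/1023 = 1.00000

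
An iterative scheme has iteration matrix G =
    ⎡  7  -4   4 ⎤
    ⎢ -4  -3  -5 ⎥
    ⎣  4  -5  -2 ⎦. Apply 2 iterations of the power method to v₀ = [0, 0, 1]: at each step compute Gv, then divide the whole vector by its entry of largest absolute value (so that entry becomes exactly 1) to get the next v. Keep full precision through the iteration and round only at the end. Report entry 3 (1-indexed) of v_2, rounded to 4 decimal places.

1.0000

Gv0 = (4.00000, -5.00000, -2.00000); divide by -5.00000 → v1 = (-0.80000, 1.00000, 0.40000)
Gv1 = (-8.00000, -1.80000, -9.00000); divide by -9.00000 → v2 = (0.88889, 0.20000, 1.00000)
Requested entry of v2: 45/45 = 1.0000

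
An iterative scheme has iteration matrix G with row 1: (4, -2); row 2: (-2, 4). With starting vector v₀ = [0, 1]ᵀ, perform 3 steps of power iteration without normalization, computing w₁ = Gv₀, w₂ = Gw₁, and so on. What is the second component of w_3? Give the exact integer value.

112

w1 = Gv₀ = (-2, 4)
w2 = Gw1 = (-16, 20)
w3 = Gw2 = (-104, 112)
The requested component of w3 is 112.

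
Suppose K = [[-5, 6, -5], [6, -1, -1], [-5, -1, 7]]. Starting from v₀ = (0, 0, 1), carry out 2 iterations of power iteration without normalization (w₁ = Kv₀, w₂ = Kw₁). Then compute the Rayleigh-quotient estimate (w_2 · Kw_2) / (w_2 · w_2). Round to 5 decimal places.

w1 = Kv₀ = (-5, -1, 7)
w2 = Kw1 = (-16, -36, 75)
Kw2 = (-511, -135, 641)
w2·Kw2 = (-16)·(-511) + (-36)·(-135) + 75·641 = 61111; w2·w2 = (-16)·(-16) + (-36)·(-36) + 75·75 = 7177
λ ≈ 61111/7177 = 8.51484

8.51484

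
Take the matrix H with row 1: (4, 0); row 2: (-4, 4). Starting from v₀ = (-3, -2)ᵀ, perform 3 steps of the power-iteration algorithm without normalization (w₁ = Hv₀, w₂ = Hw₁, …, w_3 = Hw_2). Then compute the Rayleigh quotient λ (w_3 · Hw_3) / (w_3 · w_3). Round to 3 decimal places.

w1 = Hv₀ = (-12, 4)
w2 = Hw1 = (-48, 64)
w3 = Hw2 = (-192, 448)
Hw3 = (-768, 2560)
w3·Hw3 = (-192)·(-768) + 448·2560 = 1294336; w3·w3 = (-192)·(-192) + 448·448 = 237568
λ ≈ 1294336/237568 = 5.448

5.448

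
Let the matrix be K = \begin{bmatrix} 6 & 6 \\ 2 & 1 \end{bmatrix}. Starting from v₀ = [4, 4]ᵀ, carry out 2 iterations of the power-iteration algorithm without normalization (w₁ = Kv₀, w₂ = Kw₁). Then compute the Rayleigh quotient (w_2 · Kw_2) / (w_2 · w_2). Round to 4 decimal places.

w1 = Kv₀ = (48, 12)
w2 = Kw1 = (360, 108)
Kw2 = (2808, 828)
w2·Kw2 = 360·2808 + 108·828 = 1100304; w2·w2 = 360·360 + 108·108 = 141264
λ ≈ 1100304/141264 = 7.7890

7.7890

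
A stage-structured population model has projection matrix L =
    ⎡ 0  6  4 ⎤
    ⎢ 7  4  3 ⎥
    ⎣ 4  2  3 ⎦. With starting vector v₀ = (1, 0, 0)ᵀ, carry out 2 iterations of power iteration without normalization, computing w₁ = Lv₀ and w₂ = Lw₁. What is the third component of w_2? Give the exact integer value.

w1 = Lv₀ = (0, 7, 4)
w2 = Lw1 = (58, 40, 26)
The requested component of w2 is 26.

26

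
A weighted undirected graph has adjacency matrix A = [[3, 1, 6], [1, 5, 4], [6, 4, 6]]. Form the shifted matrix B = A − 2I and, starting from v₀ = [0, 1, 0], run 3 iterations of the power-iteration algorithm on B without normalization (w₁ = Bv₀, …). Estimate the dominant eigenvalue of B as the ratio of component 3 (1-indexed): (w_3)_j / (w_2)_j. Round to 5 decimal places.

μ ≈ 12.00000

B = A − 2I has rows (1, 1, 6); (1, 3, 4); (6, 4, 4)
w1 = Bv₀ = (1·0 + 1·1 + 6·0; 1·0 + 3·1 + 4·0; 6·0 + 4·1 + 4·0) = (1, 3, 4)
w2 = Bw1 = (1·1 + 1·3 + 6·4; 1·1 + 3·3 + 4·4; 6·1 + 4·3 + 4·4) = (28, 26, 34)
w3 = Bw2 = (258, 242, 408)
Ratio: 408/34 = 12.00000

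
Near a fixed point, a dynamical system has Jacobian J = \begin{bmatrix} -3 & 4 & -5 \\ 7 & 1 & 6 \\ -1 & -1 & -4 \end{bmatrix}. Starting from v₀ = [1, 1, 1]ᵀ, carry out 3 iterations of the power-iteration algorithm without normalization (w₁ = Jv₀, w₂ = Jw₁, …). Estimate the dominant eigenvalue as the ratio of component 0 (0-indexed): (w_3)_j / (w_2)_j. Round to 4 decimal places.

w1 = Jv₀ = ((-3)·1 + 4·1 + (-5)·1; 7·1 + 1·1 + 6·1; (-1)·1 + (-1)·1 + (-4)·1) = (-4, 14, -6)
w2 = Jw1 = ((-3)·(-4) + 4·14 + (-5)·(-6); 7·(-4) + 1·14 + 6·(-6); (-1)·(-4) + (-1)·14 + (-4)·(-6)) = (98, -50, 14)
w3 = Jw2 = (-564, 720, -104)
Ratio at component: -564 / 98 = -5.7551

-5.7551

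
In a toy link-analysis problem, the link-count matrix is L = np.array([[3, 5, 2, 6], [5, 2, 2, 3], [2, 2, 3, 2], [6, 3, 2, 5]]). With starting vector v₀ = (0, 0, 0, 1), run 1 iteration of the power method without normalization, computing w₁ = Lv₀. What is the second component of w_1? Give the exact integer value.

3

w1 = Lv₀ = (6, 3, 2, 5)
The requested component of w1 is 3.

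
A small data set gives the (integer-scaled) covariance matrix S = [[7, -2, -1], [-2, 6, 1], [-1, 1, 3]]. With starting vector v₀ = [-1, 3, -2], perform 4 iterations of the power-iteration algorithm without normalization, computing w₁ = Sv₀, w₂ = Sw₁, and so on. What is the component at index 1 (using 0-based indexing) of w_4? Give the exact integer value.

8498

w1 = Sv₀ = (7·(-1) + (-2)·3 + (-1)·(-2); (-2)·(-1) + 6·3 + 1·(-2); (-1)·(-1) + 1·3 + 3·(-2)) = (-11, 18, -2)
w2 = Sw1 = (7·(-11) + (-2)·18 + (-1)·(-2); (-2)·(-11) + 6·18 + 1·(-2); (-1)·(-11) + 1·18 + 3·(-2)) = (-111, 128, 23)
w3 = Sw2 = (-1056, 1013, 308)
w4 = Sw3 = (-9726, 8498, 2993)
The requested component of w4 is 8498.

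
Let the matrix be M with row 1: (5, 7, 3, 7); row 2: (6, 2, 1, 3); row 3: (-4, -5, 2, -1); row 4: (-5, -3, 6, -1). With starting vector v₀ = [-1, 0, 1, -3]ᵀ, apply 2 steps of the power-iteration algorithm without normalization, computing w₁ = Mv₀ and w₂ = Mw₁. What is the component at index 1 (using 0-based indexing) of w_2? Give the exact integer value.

-115

w1 = Mv₀ = (5·(-1) + 7·0 + 3·1 + 7·(-3); 6·(-1) + 2·0 + 1·1 + 3·(-3); (-4)·(-1) + (-5)·0 + 2·1 + (-1)·(-3); (-5)·(-1) + (-3)·0 + 6·1 + (-1)·(-3)) = (-23, -14, 9, 14)
w2 = Mw1 = (5·(-23) + 7·(-14) + 3·9 + 7·14; 6·(-23) + 2·(-14) + 1·9 + 3·14; (-4)·(-23) + (-5)·(-14) + 2·9 + (-1)·14; (-5)·(-23) + (-3)·(-14) + 6·9 + (-1)·14) = (-88, -115, 166, 197)
The requested component of w2 is -115.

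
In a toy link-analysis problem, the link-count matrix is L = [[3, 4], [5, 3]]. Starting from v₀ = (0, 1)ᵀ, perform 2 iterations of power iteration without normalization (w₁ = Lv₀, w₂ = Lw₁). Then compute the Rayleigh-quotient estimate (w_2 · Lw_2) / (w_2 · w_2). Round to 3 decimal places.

w1 = Lv₀ = (3·0 + 4·1; 5·0 + 3·1) = (4, 3)
w2 = Lw1 = (3·4 + 4·3; 5·4 + 3·3) = (24, 29)
Lw2 = (188, 207)
w2·Lw2 = 24·188 + 29·207 = 10515; w2·w2 = 24·24 + 29·29 = 1417
λ ≈ 10515/1417 = 7.421

7.421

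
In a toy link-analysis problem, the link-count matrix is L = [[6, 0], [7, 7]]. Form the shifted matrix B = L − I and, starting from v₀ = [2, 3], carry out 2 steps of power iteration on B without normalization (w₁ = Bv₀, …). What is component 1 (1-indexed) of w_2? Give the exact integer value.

50

B = L − I has rows (5, 0); (7, 6)
w1 = Bv₀ = (5·2 + 0·3; 7·2 + 6·3) = (10, 32)
w2 = Bw1 = (5·10 + 0·32; 7·10 + 6·32) = (50, 262)
Requested component of w2: 50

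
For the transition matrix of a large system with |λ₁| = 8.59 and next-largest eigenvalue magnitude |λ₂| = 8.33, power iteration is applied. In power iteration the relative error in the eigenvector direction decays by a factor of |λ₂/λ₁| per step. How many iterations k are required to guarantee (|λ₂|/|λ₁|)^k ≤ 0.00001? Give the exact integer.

375

|λ₂/λ₁| = 8.33/8.59 = 0.96973
Need k ≥ ln(0.00001) / ln(0.96973) = -11.5129 / -0.0307 ≈ 374.583
Smallest integer k satisfying the bound: 375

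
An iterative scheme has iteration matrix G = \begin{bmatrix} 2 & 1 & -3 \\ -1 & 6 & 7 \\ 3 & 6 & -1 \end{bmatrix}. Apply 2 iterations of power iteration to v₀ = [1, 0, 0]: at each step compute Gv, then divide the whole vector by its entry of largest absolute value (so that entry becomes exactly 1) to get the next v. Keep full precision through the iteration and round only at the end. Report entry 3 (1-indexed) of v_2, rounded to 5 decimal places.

Gv0 = (2.000000, -1.000000, 3.000000); divide by 3.000000 → v1 = (0.666667, -0.333333, 1.000000)
Gv1 = (-2.000000, 4.333333, -1.000000); divide by 4.333333 → v2 = (-0.461538, 1.000000, -0.230769)
Requested entry of v2: -3/13 = -0.23077

-0.23077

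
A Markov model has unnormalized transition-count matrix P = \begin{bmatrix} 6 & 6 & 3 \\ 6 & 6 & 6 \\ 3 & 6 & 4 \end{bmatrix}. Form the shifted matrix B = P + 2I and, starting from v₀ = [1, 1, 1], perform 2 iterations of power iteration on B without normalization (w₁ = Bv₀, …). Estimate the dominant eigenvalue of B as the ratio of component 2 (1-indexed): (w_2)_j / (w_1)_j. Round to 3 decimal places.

17.600

B = P + 2I has rows (8, 6, 3); (6, 8, 6); (3, 6, 6)
w1 = Bv₀ = (17, 20, 15)
w2 = Bw1 = (301, 352, 261)
Ratio: 352/20 = 17.600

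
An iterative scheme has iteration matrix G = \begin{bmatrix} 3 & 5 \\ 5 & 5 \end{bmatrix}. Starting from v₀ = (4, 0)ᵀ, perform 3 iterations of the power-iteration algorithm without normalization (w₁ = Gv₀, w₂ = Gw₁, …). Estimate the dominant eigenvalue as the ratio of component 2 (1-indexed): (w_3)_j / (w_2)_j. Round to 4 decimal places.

w1 = Gv₀ = (12, 20)
w2 = Gw1 = (136, 160)
w3 = Gw2 = (1208, 1480)
Ratio at component: 1480 / 160 = 9.2500

λ ≈ 9.2500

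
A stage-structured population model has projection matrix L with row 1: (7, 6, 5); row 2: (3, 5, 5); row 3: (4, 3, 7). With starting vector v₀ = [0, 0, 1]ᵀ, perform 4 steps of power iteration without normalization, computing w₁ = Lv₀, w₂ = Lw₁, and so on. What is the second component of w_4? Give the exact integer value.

w1 = Lv₀ = (5, 5, 7)
w2 = Lw1 = (100, 75, 84)
w3 = Lw2 = (1570, 1095, 1213)
w4 = Lw3 = (23625, 16250, 18056)
The requested component of w4 is 16250.

16250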